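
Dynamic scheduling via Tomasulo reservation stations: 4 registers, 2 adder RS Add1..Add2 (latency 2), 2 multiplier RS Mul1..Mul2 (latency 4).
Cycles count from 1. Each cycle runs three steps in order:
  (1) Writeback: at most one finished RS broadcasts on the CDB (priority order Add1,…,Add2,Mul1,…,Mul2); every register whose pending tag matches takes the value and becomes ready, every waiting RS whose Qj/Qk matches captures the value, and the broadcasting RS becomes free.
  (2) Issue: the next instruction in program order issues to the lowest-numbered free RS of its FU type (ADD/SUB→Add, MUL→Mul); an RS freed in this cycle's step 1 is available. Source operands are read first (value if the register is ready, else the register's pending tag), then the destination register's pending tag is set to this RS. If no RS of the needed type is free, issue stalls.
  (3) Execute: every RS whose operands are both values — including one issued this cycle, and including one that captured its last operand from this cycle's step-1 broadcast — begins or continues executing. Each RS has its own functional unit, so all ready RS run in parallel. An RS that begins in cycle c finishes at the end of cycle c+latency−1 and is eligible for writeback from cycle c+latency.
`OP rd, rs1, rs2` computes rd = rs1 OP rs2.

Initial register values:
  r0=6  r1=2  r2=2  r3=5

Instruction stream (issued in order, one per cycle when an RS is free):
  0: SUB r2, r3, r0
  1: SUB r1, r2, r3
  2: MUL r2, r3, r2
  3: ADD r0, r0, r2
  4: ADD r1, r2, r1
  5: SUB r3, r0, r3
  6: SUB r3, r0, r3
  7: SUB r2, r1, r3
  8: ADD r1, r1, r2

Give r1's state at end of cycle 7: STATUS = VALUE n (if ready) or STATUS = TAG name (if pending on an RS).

STATUS = TAG Add2

  c1: issue SUB r2<-Add1  regs: r0:6,r1:2,r2:Add1,r3:5
  c2: issue SUB r1<-Add2  regs: r0:6,r1:Add2,r2:Add1,r3:5
  c3: CDB Add1=-1; issue MUL r2<-Mul1  regs: r0:6,r1:Add2,r2:Mul1,r3:5
  c4: issue ADD r0<-Add1  regs: r0:Add1,r1:Add2,r2:Mul1,r3:5
  c5: CDB Add2=-6; issue ADD r1<-Add2  regs: r0:Add1,r1:Add2,r2:Mul1,r3:5
  c6: stall  regs: r0:Add1,r1:Add2,r2:Mul1,r3:5
  c7: CDB Mul1=-5; stall  regs: r0:Add1,r1:Add2,r2:-5,r3:5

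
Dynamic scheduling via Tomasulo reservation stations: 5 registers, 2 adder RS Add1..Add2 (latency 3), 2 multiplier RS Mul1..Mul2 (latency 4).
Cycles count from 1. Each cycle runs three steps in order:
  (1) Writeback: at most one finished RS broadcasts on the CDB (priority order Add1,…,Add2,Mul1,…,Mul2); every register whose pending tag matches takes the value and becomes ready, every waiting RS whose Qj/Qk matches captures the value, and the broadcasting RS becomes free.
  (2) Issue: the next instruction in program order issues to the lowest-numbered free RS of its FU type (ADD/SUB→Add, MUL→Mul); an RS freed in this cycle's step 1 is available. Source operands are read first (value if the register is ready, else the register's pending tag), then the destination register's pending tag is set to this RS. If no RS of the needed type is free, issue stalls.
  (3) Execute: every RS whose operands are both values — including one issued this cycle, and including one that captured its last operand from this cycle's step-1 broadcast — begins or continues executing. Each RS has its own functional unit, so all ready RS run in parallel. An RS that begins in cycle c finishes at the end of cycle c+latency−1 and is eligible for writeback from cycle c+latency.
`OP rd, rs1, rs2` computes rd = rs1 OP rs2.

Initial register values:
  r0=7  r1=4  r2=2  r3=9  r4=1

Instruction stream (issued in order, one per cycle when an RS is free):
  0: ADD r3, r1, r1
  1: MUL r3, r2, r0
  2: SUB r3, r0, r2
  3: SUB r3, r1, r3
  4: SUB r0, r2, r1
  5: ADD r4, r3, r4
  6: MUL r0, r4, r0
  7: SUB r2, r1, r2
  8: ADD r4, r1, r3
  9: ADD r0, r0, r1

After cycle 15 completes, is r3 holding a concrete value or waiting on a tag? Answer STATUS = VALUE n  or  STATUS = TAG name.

STATUS = VALUE -1

  c1: issue ADD r3<-Add1  regs: r0:7,r1:4,r2:2,r3:Add1,r4:1
  c2: issue MUL r3<-Mul1  regs: r0:7,r1:4,r2:2,r3:Mul1,r4:1
  c3: issue SUB r3<-Add2  regs: r0:7,r1:4,r2:2,r3:Add2,r4:1
  c4: CDB Add1=8; issue SUB r3<-Add1  regs: r0:7,r1:4,r2:2,r3:Add1,r4:1
  c5: stall  regs: r0:7,r1:4,r2:2,r3:Add1,r4:1
  c6: CDB Add2=5; issue SUB r0<-Add2  regs: r0:Add2,r1:4,r2:2,r3:Add1,r4:1
  c7: CDB Mul1=14; stall  regs: r0:Add2,r1:4,r2:2,r3:Add1,r4:1
  c8: stall  regs: r0:Add2,r1:4,r2:2,r3:Add1,r4:1
  c9: CDB Add1=-1; issue ADD r4<-Add1  regs: r0:Add2,r1:4,r2:2,r3:-1,r4:Add1
  c10: CDB Add2=-2; issue MUL r0<-Mul1  regs: r0:Mul1,r1:4,r2:2,r3:-1,r4:Add1
  c11: issue SUB r2<-Add2  regs: r0:Mul1,r1:4,r2:Add2,r3:-1,r4:Add1
  c12: CDB Add1=0; issue ADD r4<-Add1  regs: r0:Mul1,r1:4,r2:Add2,r3:-1,r4:Add1
  c13: stall  regs: r0:Mul1,r1:4,r2:Add2,r3:-1,r4:Add1
  c14: CDB Add2=2; issue ADD r0<-Add2  regs: r0:Add2,r1:4,r2:2,r3:-1,r4:Add1
  c15: CDB Add1=3  regs: r0:Add2,r1:4,r2:2,r3:-1,r4:3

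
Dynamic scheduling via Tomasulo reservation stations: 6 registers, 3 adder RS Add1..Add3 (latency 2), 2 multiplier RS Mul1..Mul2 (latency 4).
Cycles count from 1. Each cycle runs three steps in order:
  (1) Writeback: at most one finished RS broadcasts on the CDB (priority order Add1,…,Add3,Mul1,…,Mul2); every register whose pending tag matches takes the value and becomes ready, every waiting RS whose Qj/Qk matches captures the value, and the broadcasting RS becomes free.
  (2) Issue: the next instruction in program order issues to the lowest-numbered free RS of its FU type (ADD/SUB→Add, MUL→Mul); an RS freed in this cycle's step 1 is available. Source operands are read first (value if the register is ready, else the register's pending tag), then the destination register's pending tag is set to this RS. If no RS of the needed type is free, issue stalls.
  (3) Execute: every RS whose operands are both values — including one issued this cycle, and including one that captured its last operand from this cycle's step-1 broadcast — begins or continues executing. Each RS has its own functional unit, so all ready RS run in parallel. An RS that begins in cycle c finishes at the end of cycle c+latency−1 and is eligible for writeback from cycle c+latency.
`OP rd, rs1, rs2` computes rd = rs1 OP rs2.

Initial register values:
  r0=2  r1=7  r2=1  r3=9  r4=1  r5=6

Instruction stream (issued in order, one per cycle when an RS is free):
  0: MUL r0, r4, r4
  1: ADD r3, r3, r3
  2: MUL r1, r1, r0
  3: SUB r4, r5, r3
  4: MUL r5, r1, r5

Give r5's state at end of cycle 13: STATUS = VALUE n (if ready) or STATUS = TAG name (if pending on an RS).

STATUS = VALUE 42

cycle 1: issue MUL r0<-Mul1 // r0:Mul1,r1:7,r2:1,r3:9,r4:1,r5:6
cycle 2: issue ADD r3<-Add1 // r0:Mul1,r1:7,r2:1,r3:Add1,r4:1,r5:6
cycle 3: issue MUL r1<-Mul2 // r0:Mul1,r1:Mul2,r2:1,r3:Add1,r4:1,r5:6
cycle 4: CDB Add1=18; issue SUB r4<-Add1 // r0:Mul1,r1:Mul2,r2:1,r3:18,r4:Add1,r5:6
cycle 5: CDB Mul1=1; issue MUL r5<-Mul1 // r0:1,r1:Mul2,r2:1,r3:18,r4:Add1,r5:Mul1
cycle 6: CDB Add1=-12 // r0:1,r1:Mul2,r2:1,r3:18,r4:-12,r5:Mul1
cycle 7: - // r0:1,r1:Mul2,r2:1,r3:18,r4:-12,r5:Mul1
cycle 8: - // r0:1,r1:Mul2,r2:1,r3:18,r4:-12,r5:Mul1
cycle 9: CDB Mul2=7 // r0:1,r1:7,r2:1,r3:18,r4:-12,r5:Mul1
cycle 10: - // r0:1,r1:7,r2:1,r3:18,r4:-12,r5:Mul1
cycle 11: - // r0:1,r1:7,r2:1,r3:18,r4:-12,r5:Mul1
cycle 12: - // r0:1,r1:7,r2:1,r3:18,r4:-12,r5:Mul1
cycle 13: CDB Mul1=42 // r0:1,r1:7,r2:1,r3:18,r4:-12,r5:42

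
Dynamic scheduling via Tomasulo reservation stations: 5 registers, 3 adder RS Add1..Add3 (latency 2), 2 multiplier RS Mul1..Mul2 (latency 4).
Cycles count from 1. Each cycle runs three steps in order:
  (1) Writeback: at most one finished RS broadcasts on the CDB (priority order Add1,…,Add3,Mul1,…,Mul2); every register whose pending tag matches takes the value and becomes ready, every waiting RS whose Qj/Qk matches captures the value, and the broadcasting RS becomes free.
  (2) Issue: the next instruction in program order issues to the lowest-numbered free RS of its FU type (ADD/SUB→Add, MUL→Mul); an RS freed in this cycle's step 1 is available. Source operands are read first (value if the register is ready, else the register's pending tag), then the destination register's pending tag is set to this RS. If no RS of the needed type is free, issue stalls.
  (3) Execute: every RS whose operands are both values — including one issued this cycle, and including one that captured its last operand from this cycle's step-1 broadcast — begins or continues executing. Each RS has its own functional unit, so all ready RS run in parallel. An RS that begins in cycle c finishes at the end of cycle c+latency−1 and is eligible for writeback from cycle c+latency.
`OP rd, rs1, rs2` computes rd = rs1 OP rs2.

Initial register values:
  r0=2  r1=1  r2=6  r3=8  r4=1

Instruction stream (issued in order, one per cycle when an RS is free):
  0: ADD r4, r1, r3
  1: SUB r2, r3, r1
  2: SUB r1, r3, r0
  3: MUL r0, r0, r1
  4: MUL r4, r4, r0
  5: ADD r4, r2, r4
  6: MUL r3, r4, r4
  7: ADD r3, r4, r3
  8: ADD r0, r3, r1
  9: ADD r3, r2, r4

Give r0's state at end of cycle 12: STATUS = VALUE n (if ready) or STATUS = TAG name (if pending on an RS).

STATUS = TAG Add3

c1: issue ADD r4<-Add1 | r0:2,r1:1,r2:6,r3:8,r4:Add1
c2: issue SUB r2<-Add2 | r0:2,r1:1,r2:Add2,r3:8,r4:Add1
c3: CDB Add1=9; issue SUB r1<-Add1 | r0:2,r1:Add1,r2:Add2,r3:8,r4:9
c4: CDB Add2=7; issue MUL r0<-Mul1 | r0:Mul1,r1:Add1,r2:7,r3:8,r4:9
c5: CDB Add1=6; issue MUL r4<-Mul2 | r0:Mul1,r1:6,r2:7,r3:8,r4:Mul2
c6: issue ADD r4<-Add1 | r0:Mul1,r1:6,r2:7,r3:8,r4:Add1
c7: stall | r0:Mul1,r1:6,r2:7,r3:8,r4:Add1
c8: stall | r0:Mul1,r1:6,r2:7,r3:8,r4:Add1
c9: CDB Mul1=12; issue MUL r3<-Mul1 | r0:12,r1:6,r2:7,r3:Mul1,r4:Add1
c10: issue ADD r3<-Add2 | r0:12,r1:6,r2:7,r3:Add2,r4:Add1
c11: issue ADD r0<-Add3 | r0:Add3,r1:6,r2:7,r3:Add2,r4:Add1
c12: stall | r0:Add3,r1:6,r2:7,r3:Add2,r4:Add1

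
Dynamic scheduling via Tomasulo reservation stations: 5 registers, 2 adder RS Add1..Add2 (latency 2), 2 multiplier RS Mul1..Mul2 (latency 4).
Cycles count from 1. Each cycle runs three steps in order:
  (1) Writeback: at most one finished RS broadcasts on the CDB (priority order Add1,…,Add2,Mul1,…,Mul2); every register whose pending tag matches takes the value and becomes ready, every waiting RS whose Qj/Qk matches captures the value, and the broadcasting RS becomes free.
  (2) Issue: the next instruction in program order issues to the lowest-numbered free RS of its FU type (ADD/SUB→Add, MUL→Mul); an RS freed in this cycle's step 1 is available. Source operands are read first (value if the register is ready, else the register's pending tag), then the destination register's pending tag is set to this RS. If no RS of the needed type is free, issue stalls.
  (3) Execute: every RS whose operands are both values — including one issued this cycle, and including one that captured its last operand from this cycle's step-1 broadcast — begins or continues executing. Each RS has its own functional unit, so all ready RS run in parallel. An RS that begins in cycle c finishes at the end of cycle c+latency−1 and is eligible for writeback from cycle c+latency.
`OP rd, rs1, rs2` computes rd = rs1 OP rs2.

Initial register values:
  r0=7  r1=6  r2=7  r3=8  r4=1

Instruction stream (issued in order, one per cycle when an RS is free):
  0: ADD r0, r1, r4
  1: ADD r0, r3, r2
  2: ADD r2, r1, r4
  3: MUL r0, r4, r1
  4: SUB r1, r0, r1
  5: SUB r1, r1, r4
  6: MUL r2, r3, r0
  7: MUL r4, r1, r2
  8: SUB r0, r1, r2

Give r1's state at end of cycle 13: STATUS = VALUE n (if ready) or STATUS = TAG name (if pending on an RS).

cycle 1: issue ADD r0<-Add1 // r0:Add1,r1:6,r2:7,r3:8,r4:1
cycle 2: issue ADD r0<-Add2 // r0:Add2,r1:6,r2:7,r3:8,r4:1
cycle 3: CDB Add1=7; issue ADD r2<-Add1 // r0:Add2,r1:6,r2:Add1,r3:8,r4:1
cycle 4: CDB Add2=15; issue MUL r0<-Mul1 // r0:Mul1,r1:6,r2:Add1,r3:8,r4:1
cycle 5: CDB Add1=7; issue SUB r1<-Add1 // r0:Mul1,r1:Add1,r2:7,r3:8,r4:1
cycle 6: issue SUB r1<-Add2 // r0:Mul1,r1:Add2,r2:7,r3:8,r4:1
cycle 7: issue MUL r2<-Mul2 // r0:Mul1,r1:Add2,r2:Mul2,r3:8,r4:1
cycle 8: CDB Mul1=6; issue MUL r4<-Mul1 // r0:6,r1:Add2,r2:Mul2,r3:8,r4:Mul1
cycle 9: stall // r0:6,r1:Add2,r2:Mul2,r3:8,r4:Mul1
cycle 10: CDB Add1=0; issue SUB r0<-Add1 // r0:Add1,r1:Add2,r2:Mul2,r3:8,r4:Mul1
cycle 11: - // r0:Add1,r1:Add2,r2:Mul2,r3:8,r4:Mul1
cycle 12: CDB Add2=-1 // r0:Add1,r1:-1,r2:Mul2,r3:8,r4:Mul1
cycle 13: CDB Mul2=48 // r0:Add1,r1:-1,r2:48,r3:8,r4:Mul1

STATUS = VALUE -1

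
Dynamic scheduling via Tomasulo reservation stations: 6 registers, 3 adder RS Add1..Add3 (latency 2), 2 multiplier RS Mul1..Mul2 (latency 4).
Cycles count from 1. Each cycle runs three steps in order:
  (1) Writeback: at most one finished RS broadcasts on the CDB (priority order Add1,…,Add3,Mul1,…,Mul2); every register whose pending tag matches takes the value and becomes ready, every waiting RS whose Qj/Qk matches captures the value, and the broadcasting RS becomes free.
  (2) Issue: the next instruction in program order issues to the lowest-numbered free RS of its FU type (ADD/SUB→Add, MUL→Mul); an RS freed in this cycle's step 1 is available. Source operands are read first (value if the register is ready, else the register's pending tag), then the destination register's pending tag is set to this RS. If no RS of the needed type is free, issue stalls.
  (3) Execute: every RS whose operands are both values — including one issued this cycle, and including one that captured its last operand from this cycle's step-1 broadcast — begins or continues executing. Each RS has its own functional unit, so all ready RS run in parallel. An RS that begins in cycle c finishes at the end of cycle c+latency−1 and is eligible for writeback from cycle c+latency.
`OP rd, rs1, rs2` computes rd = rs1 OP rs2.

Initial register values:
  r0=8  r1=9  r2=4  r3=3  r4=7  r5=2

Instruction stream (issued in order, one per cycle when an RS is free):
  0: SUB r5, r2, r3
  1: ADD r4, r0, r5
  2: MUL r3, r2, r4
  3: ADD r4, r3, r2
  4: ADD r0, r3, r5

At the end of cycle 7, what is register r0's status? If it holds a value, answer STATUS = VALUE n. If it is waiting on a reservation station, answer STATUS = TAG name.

c1: issue SUB r5<-Add1 | r0:8,r1:9,r2:4,r3:3,r4:7,r5:Add1
c2: issue ADD r4<-Add2 | r0:8,r1:9,r2:4,r3:3,r4:Add2,r5:Add1
c3: CDB Add1=1; issue MUL r3<-Mul1 | r0:8,r1:9,r2:4,r3:Mul1,r4:Add2,r5:1
c4: issue ADD r4<-Add1 | r0:8,r1:9,r2:4,r3:Mul1,r4:Add1,r5:1
c5: CDB Add2=9; issue ADD r0<-Add2 | r0:Add2,r1:9,r2:4,r3:Mul1,r4:Add1,r5:1
c6: - | r0:Add2,r1:9,r2:4,r3:Mul1,r4:Add1,r5:1
c7: - | r0:Add2,r1:9,r2:4,r3:Mul1,r4:Add1,r5:1

STATUS = TAG Add2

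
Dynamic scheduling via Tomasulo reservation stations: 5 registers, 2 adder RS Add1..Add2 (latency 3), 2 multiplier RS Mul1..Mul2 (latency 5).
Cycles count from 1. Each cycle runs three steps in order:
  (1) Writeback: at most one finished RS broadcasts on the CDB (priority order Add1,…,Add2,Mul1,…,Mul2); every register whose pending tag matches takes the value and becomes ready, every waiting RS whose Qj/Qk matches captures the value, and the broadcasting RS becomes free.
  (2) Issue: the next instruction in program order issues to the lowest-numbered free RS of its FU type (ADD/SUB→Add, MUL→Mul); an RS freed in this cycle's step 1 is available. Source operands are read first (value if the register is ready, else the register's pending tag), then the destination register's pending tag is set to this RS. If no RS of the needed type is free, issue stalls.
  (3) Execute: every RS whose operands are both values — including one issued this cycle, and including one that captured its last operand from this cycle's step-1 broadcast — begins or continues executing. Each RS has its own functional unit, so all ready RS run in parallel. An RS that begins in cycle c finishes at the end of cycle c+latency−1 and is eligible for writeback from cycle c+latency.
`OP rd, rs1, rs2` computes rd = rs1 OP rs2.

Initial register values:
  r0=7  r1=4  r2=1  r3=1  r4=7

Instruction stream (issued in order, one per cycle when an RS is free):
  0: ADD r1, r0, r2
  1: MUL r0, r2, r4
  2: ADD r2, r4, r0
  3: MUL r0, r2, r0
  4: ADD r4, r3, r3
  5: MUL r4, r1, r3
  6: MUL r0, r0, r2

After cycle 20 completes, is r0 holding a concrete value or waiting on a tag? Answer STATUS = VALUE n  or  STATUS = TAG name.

  c1: issue ADD r1<-Add1  regs: r0:7,r1:Add1,r2:1,r3:1,r4:7
  c2: issue MUL r0<-Mul1  regs: r0:Mul1,r1:Add1,r2:1,r3:1,r4:7
  c3: issue ADD r2<-Add2  regs: r0:Mul1,r1:Add1,r2:Add2,r3:1,r4:7
  c4: CDB Add1=8; issue MUL r0<-Mul2  regs: r0:Mul2,r1:8,r2:Add2,r3:1,r4:7
  c5: issue ADD r4<-Add1  regs: r0:Mul2,r1:8,r2:Add2,r3:1,r4:Add1
  c6: stall  regs: r0:Mul2,r1:8,r2:Add2,r3:1,r4:Add1
  c7: CDB Mul1=7; issue MUL r4<-Mul1  regs: r0:Mul2,r1:8,r2:Add2,r3:1,r4:Mul1
  c8: CDB Add1=2; stall  regs: r0:Mul2,r1:8,r2:Add2,r3:1,r4:Mul1
  c9: stall  regs: r0:Mul2,r1:8,r2:Add2,r3:1,r4:Mul1
  c10: CDB Add2=14; stall  regs: r0:Mul2,r1:8,r2:14,r3:1,r4:Mul1
  c11: stall  regs: r0:Mul2,r1:8,r2:14,r3:1,r4:Mul1
  c12: CDB Mul1=8; issue MUL r0<-Mul1  regs: r0:Mul1,r1:8,r2:14,r3:1,r4:8
  c13: -  regs: r0:Mul1,r1:8,r2:14,r3:1,r4:8
  c14: -  regs: r0:Mul1,r1:8,r2:14,r3:1,r4:8
  c15: CDB Mul2=98  regs: r0:Mul1,r1:8,r2:14,r3:1,r4:8
  c16: -  regs: r0:Mul1,r1:8,r2:14,r3:1,r4:8
  c17: -  regs: r0:Mul1,r1:8,r2:14,r3:1,r4:8
  c18: -  regs: r0:Mul1,r1:8,r2:14,r3:1,r4:8
  c19: -  regs: r0:Mul1,r1:8,r2:14,r3:1,r4:8
  c20: CDB Mul1=1372  regs: r0:1372,r1:8,r2:14,r3:1,r4:8

STATUS = VALUE 1372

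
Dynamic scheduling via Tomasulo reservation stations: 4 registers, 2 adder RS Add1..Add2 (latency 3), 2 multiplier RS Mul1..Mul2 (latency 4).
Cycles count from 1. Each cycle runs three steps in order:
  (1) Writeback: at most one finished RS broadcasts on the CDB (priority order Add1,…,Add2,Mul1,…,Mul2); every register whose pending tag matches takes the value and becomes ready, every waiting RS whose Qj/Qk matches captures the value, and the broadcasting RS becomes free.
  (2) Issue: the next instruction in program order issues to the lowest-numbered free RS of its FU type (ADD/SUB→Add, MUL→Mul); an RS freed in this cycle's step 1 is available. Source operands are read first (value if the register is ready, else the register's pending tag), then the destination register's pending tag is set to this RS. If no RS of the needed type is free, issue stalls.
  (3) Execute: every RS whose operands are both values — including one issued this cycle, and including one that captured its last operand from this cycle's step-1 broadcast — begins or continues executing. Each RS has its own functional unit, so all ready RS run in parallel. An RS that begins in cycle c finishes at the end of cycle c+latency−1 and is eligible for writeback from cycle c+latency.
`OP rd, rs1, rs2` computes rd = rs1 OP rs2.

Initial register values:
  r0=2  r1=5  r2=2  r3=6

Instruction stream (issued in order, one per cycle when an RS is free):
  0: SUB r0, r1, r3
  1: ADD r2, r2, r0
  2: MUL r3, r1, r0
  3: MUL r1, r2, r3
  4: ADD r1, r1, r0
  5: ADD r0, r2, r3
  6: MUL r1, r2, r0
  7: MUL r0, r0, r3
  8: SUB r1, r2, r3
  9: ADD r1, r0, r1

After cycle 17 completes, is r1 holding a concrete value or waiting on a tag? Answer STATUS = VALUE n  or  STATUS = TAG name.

STATUS = TAG Add1

c1: issue SUB r0<-Add1 | r0:Add1,r1:5,r2:2,r3:6
c2: issue ADD r2<-Add2 | r0:Add1,r1:5,r2:Add2,r3:6
c3: issue MUL r3<-Mul1 | r0:Add1,r1:5,r2:Add2,r3:Mul1
c4: CDB Add1=-1; issue MUL r1<-Mul2 | r0:-1,r1:Mul2,r2:Add2,r3:Mul1
c5: issue ADD r1<-Add1 | r0:-1,r1:Add1,r2:Add2,r3:Mul1
c6: stall | r0:-1,r1:Add1,r2:Add2,r3:Mul1
c7: CDB Add2=1; issue ADD r0<-Add2 | r0:Add2,r1:Add1,r2:1,r3:Mul1
c8: CDB Mul1=-5; issue MUL r1<-Mul1 | r0:Add2,r1:Mul1,r2:1,r3:-5
c9: stall | r0:Add2,r1:Mul1,r2:1,r3:-5
c10: stall | r0:Add2,r1:Mul1,r2:1,r3:-5
c11: CDB Add2=-4; stall | r0:-4,r1:Mul1,r2:1,r3:-5
c12: CDB Mul2=-5; issue MUL r0<-Mul2 | r0:Mul2,r1:Mul1,r2:1,r3:-5
c13: issue SUB r1<-Add2 | r0:Mul2,r1:Add2,r2:1,r3:-5
c14: stall | r0:Mul2,r1:Add2,r2:1,r3:-5
c15: CDB Add1=-6; issue ADD r1<-Add1 | r0:Mul2,r1:Add1,r2:1,r3:-5
c16: CDB Add2=6 | r0:Mul2,r1:Add1,r2:1,r3:-5
c17: CDB Mul1=-4 | r0:Mul2,r1:Add1,r2:1,r3:-5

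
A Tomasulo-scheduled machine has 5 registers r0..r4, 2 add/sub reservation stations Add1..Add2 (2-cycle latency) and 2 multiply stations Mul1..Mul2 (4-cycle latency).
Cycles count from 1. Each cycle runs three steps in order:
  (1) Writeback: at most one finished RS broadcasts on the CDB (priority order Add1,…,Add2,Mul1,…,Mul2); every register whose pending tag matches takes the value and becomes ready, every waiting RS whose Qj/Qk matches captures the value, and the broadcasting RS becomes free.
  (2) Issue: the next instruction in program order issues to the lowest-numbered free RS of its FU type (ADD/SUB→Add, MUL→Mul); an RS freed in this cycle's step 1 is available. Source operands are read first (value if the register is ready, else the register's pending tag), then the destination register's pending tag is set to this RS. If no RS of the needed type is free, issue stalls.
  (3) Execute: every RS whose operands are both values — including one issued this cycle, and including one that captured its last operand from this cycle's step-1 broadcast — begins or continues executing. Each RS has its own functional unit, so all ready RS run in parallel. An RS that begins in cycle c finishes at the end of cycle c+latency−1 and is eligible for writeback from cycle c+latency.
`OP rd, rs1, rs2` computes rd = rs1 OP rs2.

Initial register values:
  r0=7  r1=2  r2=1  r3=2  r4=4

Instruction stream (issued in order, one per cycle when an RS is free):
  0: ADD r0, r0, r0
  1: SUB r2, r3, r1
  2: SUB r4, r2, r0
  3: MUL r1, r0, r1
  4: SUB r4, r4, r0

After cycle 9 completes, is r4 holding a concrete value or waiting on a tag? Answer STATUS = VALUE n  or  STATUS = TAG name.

cycle 1: issue ADD r0<-Add1 // r0:Add1,r1:2,r2:1,r3:2,r4:4
cycle 2: issue SUB r2<-Add2 // r0:Add1,r1:2,r2:Add2,r3:2,r4:4
cycle 3: CDB Add1=14; issue SUB r4<-Add1 // r0:14,r1:2,r2:Add2,r3:2,r4:Add1
cycle 4: CDB Add2=0; issue MUL r1<-Mul1 // r0:14,r1:Mul1,r2:0,r3:2,r4:Add1
cycle 5: issue SUB r4<-Add2 // r0:14,r1:Mul1,r2:0,r3:2,r4:Add2
cycle 6: CDB Add1=-14 // r0:14,r1:Mul1,r2:0,r3:2,r4:Add2
cycle 7: - // r0:14,r1:Mul1,r2:0,r3:2,r4:Add2
cycle 8: CDB Add2=-28 // r0:14,r1:Mul1,r2:0,r3:2,r4:-28
cycle 9: CDB Mul1=28 // r0:14,r1:28,r2:0,r3:2,r4:-28

STATUS = VALUE -28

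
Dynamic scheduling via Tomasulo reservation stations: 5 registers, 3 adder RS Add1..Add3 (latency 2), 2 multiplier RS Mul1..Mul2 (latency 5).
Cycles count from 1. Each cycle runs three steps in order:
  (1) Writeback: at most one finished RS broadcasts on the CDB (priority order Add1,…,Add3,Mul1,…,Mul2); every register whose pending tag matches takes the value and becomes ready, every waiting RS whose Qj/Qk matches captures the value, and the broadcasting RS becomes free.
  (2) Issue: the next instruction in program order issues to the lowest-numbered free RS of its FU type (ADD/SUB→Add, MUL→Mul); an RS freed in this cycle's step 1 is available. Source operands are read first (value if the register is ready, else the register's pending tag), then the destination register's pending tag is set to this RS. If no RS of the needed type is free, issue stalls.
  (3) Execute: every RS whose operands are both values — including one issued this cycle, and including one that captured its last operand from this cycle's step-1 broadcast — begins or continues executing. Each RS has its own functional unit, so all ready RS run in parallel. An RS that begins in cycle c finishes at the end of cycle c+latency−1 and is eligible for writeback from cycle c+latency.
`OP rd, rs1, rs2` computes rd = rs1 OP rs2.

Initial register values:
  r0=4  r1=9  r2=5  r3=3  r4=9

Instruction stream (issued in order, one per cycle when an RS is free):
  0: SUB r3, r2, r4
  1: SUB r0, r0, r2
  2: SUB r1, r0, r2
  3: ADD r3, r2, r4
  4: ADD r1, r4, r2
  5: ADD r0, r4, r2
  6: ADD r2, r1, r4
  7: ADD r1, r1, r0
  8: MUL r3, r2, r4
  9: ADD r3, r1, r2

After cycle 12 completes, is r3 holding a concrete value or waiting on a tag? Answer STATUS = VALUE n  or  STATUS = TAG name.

cycle 1: issue SUB r3<-Add1 // r0:4,r1:9,r2:5,r3:Add1,r4:9
cycle 2: issue SUB r0<-Add2 // r0:Add2,r1:9,r2:5,r3:Add1,r4:9
cycle 3: CDB Add1=-4; issue SUB r1<-Add1 // r0:Add2,r1:Add1,r2:5,r3:-4,r4:9
cycle 4: CDB Add2=-1; issue ADD r3<-Add2 // r0:-1,r1:Add1,r2:5,r3:Add2,r4:9
cycle 5: issue ADD r1<-Add3 // r0:-1,r1:Add3,r2:5,r3:Add2,r4:9
cycle 6: CDB Add1=-6; issue ADD r0<-Add1 // r0:Add1,r1:Add3,r2:5,r3:Add2,r4:9
cycle 7: CDB Add2=14; issue ADD r2<-Add2 // r0:Add1,r1:Add3,r2:Add2,r3:14,r4:9
cycle 8: CDB Add1=14; issue ADD r1<-Add1 // r0:14,r1:Add1,r2:Add2,r3:14,r4:9
cycle 9: CDB Add3=14; issue MUL r3<-Mul1 // r0:14,r1:Add1,r2:Add2,r3:Mul1,r4:9
cycle 10: issue ADD r3<-Add3 // r0:14,r1:Add1,r2:Add2,r3:Add3,r4:9
cycle 11: CDB Add1=28 // r0:14,r1:28,r2:Add2,r3:Add3,r4:9
cycle 12: CDB Add2=23 // r0:14,r1:28,r2:23,r3:Add3,r4:9

STATUS = TAG Add3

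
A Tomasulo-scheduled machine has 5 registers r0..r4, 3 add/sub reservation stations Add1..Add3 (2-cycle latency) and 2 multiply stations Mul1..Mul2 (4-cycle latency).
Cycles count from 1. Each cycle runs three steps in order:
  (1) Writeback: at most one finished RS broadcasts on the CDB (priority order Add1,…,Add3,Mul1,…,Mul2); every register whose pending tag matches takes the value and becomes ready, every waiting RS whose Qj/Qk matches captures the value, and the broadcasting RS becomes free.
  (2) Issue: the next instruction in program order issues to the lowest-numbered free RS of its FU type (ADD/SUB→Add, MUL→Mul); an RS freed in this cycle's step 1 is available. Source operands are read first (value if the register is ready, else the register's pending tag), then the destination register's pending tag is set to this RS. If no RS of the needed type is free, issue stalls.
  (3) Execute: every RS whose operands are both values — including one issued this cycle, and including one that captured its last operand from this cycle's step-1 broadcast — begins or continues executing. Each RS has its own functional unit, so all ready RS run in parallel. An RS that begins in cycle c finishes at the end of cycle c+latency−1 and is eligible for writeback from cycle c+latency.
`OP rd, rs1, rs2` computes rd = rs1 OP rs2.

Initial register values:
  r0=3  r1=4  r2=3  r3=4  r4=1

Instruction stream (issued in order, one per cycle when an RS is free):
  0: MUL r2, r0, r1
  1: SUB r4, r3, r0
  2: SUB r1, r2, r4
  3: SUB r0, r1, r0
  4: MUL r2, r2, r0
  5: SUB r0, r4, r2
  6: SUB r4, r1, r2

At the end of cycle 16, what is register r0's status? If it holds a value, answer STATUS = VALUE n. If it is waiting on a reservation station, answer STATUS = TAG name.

cycle 1: issue MUL r2<-Mul1 // r0:3,r1:4,r2:Mul1,r3:4,r4:1
cycle 2: issue SUB r4<-Add1 // r0:3,r1:4,r2:Mul1,r3:4,r4:Add1
cycle 3: issue SUB r1<-Add2 // r0:3,r1:Add2,r2:Mul1,r3:4,r4:Add1
cycle 4: CDB Add1=1; issue SUB r0<-Add1 // r0:Add1,r1:Add2,r2:Mul1,r3:4,r4:1
cycle 5: CDB Mul1=12; issue MUL r2<-Mul1 // r0:Add1,r1:Add2,r2:Mul1,r3:4,r4:1
cycle 6: issue SUB r0<-Add3 // r0:Add3,r1:Add2,r2:Mul1,r3:4,r4:1
cycle 7: CDB Add2=11; issue SUB r4<-Add2 // r0:Add3,r1:11,r2:Mul1,r3:4,r4:Add2
cycle 8: - // r0:Add3,r1:11,r2:Mul1,r3:4,r4:Add2
cycle 9: CDB Add1=8 // r0:Add3,r1:11,r2:Mul1,r3:4,r4:Add2
cycle 10: - // r0:Add3,r1:11,r2:Mul1,r3:4,r4:Add2
cycle 11: - // r0:Add3,r1:11,r2:Mul1,r3:4,r4:Add2
cycle 12: - // r0:Add3,r1:11,r2:Mul1,r3:4,r4:Add2
cycle 13: CDB Mul1=96 // r0:Add3,r1:11,r2:96,r3:4,r4:Add2
cycle 14: - // r0:Add3,r1:11,r2:96,r3:4,r4:Add2
cycle 15: CDB Add2=-85 // r0:Add3,r1:11,r2:96,r3:4,r4:-85
cycle 16: CDB Add3=-95 // r0:-95,r1:11,r2:96,r3:4,r4:-85

STATUS = VALUE -95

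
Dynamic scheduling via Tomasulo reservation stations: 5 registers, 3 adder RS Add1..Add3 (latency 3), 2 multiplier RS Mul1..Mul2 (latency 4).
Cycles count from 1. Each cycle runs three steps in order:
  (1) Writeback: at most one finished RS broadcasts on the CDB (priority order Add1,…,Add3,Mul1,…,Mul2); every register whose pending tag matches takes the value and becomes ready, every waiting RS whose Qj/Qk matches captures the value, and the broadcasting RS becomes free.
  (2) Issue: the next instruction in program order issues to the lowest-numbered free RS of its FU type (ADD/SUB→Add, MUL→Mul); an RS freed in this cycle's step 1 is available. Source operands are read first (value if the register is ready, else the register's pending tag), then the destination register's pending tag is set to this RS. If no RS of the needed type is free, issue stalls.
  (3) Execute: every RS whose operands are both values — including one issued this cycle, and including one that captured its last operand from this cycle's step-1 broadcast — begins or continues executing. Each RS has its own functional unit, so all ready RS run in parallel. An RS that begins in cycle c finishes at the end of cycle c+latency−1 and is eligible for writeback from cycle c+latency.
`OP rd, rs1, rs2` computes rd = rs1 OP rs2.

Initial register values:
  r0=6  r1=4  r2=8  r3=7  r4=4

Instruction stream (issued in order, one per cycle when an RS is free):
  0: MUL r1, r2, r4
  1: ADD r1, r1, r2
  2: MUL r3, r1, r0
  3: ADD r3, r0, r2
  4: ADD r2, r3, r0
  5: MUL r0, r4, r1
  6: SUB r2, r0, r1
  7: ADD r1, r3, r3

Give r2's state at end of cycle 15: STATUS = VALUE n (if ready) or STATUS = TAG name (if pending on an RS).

STATUS = VALUE 120

c1: issue MUL r1<-Mul1 | r0:6,r1:Mul1,r2:8,r3:7,r4:4
c2: issue ADD r1<-Add1 | r0:6,r1:Add1,r2:8,r3:7,r4:4
c3: issue MUL r3<-Mul2 | r0:6,r1:Add1,r2:8,r3:Mul2,r4:4
c4: issue ADD r3<-Add2 | r0:6,r1:Add1,r2:8,r3:Add2,r4:4
c5: CDB Mul1=32; issue ADD r2<-Add3 | r0:6,r1:Add1,r2:Add3,r3:Add2,r4:4
c6: issue MUL r0<-Mul1 | r0:Mul1,r1:Add1,r2:Add3,r3:Add2,r4:4
c7: CDB Add2=14; issue SUB r2<-Add2 | r0:Mul1,r1:Add1,r2:Add2,r3:14,r4:4
c8: CDB Add1=40; issue ADD r1<-Add1 | r0:Mul1,r1:Add1,r2:Add2,r3:14,r4:4
c9: - | r0:Mul1,r1:Add1,r2:Add2,r3:14,r4:4
c10: CDB Add3=20 | r0:Mul1,r1:Add1,r2:Add2,r3:14,r4:4
c11: CDB Add1=28 | r0:Mul1,r1:28,r2:Add2,r3:14,r4:4
c12: CDB Mul1=160 | r0:160,r1:28,r2:Add2,r3:14,r4:4
c13: CDB Mul2=240 | r0:160,r1:28,r2:Add2,r3:14,r4:4
c14: - | r0:160,r1:28,r2:Add2,r3:14,r4:4
c15: CDB Add2=120 | r0:160,r1:28,r2:120,r3:14,r4:4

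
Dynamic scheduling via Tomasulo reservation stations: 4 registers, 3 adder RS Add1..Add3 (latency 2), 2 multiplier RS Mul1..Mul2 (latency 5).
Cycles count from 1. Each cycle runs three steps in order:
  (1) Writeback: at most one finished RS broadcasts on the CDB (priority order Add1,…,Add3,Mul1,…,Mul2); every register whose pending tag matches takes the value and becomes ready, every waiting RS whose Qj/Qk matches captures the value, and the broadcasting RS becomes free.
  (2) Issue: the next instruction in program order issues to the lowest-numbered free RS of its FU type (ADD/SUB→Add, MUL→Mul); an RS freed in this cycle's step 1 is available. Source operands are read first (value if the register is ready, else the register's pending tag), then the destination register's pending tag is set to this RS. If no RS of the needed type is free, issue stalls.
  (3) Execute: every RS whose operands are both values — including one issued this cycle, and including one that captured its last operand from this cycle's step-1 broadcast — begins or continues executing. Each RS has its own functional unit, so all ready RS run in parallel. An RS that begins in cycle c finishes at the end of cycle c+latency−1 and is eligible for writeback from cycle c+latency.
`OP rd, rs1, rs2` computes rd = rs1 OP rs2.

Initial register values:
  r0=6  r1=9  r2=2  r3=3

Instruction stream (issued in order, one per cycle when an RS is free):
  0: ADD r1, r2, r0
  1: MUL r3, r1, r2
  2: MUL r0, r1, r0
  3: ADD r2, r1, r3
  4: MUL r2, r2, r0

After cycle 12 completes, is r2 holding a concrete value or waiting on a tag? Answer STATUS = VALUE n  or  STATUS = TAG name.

STATUS = TAG Mul1

cycle 1: issue ADD r1<-Add1 // r0:6,r1:Add1,r2:2,r3:3
cycle 2: issue MUL r3<-Mul1 // r0:6,r1:Add1,r2:2,r3:Mul1
cycle 3: CDB Add1=8; issue MUL r0<-Mul2 // r0:Mul2,r1:8,r2:2,r3:Mul1
cycle 4: issue ADD r2<-Add1 // r0:Mul2,r1:8,r2:Add1,r3:Mul1
cycle 5: stall // r0:Mul2,r1:8,r2:Add1,r3:Mul1
cycle 6: stall // r0:Mul2,r1:8,r2:Add1,r3:Mul1
cycle 7: stall // r0:Mul2,r1:8,r2:Add1,r3:Mul1
cycle 8: CDB Mul1=16; issue MUL r2<-Mul1 // r0:Mul2,r1:8,r2:Mul1,r3:16
cycle 9: CDB Mul2=48 // r0:48,r1:8,r2:Mul1,r3:16
cycle 10: CDB Add1=24 // r0:48,r1:8,r2:Mul1,r3:16
cycle 11: - // r0:48,r1:8,r2:Mul1,r3:16
cycle 12: - // r0:48,r1:8,r2:Mul1,r3:16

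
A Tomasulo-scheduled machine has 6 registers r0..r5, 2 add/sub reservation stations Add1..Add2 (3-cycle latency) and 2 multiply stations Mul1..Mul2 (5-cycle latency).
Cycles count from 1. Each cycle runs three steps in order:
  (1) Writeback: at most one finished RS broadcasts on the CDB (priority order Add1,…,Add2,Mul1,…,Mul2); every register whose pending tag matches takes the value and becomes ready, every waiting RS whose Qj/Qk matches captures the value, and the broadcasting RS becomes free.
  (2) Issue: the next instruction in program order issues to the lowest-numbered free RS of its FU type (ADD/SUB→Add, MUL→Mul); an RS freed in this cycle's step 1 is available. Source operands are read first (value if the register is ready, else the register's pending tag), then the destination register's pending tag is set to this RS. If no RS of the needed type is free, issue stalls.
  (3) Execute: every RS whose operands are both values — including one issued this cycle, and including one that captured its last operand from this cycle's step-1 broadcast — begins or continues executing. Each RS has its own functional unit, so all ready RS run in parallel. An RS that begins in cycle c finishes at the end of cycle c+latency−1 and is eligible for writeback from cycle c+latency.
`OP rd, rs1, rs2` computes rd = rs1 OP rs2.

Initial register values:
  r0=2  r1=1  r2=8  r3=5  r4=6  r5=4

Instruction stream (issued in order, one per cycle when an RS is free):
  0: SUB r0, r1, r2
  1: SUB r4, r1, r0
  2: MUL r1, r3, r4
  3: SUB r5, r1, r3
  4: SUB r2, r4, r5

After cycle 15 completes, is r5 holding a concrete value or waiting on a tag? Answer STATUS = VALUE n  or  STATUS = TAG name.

STATUS = VALUE 35

cycle 1: issue SUB r0<-Add1 // r0:Add1,r1:1,r2:8,r3:5,r4:6,r5:4
cycle 2: issue SUB r4<-Add2 // r0:Add1,r1:1,r2:8,r3:5,r4:Add2,r5:4
cycle 3: issue MUL r1<-Mul1 // r0:Add1,r1:Mul1,r2:8,r3:5,r4:Add2,r5:4
cycle 4: CDB Add1=-7; issue SUB r5<-Add1 // r0:-7,r1:Mul1,r2:8,r3:5,r4:Add2,r5:Add1
cycle 5: stall // r0:-7,r1:Mul1,r2:8,r3:5,r4:Add2,r5:Add1
cycle 6: stall // r0:-7,r1:Mul1,r2:8,r3:5,r4:Add2,r5:Add1
cycle 7: CDB Add2=8; issue SUB r2<-Add2 // r0:-7,r1:Mul1,r2:Add2,r3:5,r4:8,r5:Add1
cycle 8: - // r0:-7,r1:Mul1,r2:Add2,r3:5,r4:8,r5:Add1
cycle 9: - // r0:-7,r1:Mul1,r2:Add2,r3:5,r4:8,r5:Add1
cycle 10: - // r0:-7,r1:Mul1,r2:Add2,r3:5,r4:8,r5:Add1
cycle 11: - // r0:-7,r1:Mul1,r2:Add2,r3:5,r4:8,r5:Add1
cycle 12: CDB Mul1=40 // r0:-7,r1:40,r2:Add2,r3:5,r4:8,r5:Add1
cycle 13: - // r0:-7,r1:40,r2:Add2,r3:5,r4:8,r5:Add1
cycle 14: - // r0:-7,r1:40,r2:Add2,r3:5,r4:8,r5:Add1
cycle 15: CDB Add1=35 // r0:-7,r1:40,r2:Add2,r3:5,r4:8,r5:35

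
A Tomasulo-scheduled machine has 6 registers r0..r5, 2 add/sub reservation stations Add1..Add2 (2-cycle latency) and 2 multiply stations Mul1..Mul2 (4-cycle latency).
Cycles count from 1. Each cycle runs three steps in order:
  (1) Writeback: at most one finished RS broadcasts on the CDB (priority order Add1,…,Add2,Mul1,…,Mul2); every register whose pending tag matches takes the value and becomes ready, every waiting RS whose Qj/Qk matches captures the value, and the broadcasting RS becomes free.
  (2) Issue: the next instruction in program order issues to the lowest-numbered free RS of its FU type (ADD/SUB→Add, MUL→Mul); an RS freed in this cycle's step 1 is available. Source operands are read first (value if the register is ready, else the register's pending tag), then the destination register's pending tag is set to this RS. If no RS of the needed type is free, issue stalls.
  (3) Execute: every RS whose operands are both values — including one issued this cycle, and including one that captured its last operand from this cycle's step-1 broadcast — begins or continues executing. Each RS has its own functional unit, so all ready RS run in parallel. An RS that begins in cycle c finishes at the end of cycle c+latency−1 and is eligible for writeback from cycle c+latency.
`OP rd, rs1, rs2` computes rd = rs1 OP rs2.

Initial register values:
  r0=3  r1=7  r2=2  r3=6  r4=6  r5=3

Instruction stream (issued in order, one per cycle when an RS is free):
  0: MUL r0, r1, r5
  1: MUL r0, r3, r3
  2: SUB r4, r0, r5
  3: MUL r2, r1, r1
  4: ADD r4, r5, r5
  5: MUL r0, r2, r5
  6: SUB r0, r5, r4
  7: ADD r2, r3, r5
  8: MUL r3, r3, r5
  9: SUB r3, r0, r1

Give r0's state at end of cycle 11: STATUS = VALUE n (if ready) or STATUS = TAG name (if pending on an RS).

cycle 1: issue MUL r0<-Mul1 // r0:Mul1,r1:7,r2:2,r3:6,r4:6,r5:3
cycle 2: issue MUL r0<-Mul2 // r0:Mul2,r1:7,r2:2,r3:6,r4:6,r5:3
cycle 3: issue SUB r4<-Add1 // r0:Mul2,r1:7,r2:2,r3:6,r4:Add1,r5:3
cycle 4: stall // r0:Mul2,r1:7,r2:2,r3:6,r4:Add1,r5:3
cycle 5: CDB Mul1=21; issue MUL r2<-Mul1 // r0:Mul2,r1:7,r2:Mul1,r3:6,r4:Add1,r5:3
cycle 6: CDB Mul2=36; issue ADD r4<-Add2 // r0:36,r1:7,r2:Mul1,r3:6,r4:Add2,r5:3
cycle 7: issue MUL r0<-Mul2 // r0:Mul2,r1:7,r2:Mul1,r3:6,r4:Add2,r5:3
cycle 8: CDB Add1=33; issue SUB r0<-Add1 // r0:Add1,r1:7,r2:Mul1,r3:6,r4:Add2,r5:3
cycle 9: CDB Add2=6; issue ADD r2<-Add2 // r0:Add1,r1:7,r2:Add2,r3:6,r4:6,r5:3
cycle 10: CDB Mul1=49; issue MUL r3<-Mul1 // r0:Add1,r1:7,r2:Add2,r3:Mul1,r4:6,r5:3
cycle 11: CDB Add1=-3; issue SUB r3<-Add1 // r0:-3,r1:7,r2:Add2,r3:Add1,r4:6,r5:3

STATUS = VALUE -3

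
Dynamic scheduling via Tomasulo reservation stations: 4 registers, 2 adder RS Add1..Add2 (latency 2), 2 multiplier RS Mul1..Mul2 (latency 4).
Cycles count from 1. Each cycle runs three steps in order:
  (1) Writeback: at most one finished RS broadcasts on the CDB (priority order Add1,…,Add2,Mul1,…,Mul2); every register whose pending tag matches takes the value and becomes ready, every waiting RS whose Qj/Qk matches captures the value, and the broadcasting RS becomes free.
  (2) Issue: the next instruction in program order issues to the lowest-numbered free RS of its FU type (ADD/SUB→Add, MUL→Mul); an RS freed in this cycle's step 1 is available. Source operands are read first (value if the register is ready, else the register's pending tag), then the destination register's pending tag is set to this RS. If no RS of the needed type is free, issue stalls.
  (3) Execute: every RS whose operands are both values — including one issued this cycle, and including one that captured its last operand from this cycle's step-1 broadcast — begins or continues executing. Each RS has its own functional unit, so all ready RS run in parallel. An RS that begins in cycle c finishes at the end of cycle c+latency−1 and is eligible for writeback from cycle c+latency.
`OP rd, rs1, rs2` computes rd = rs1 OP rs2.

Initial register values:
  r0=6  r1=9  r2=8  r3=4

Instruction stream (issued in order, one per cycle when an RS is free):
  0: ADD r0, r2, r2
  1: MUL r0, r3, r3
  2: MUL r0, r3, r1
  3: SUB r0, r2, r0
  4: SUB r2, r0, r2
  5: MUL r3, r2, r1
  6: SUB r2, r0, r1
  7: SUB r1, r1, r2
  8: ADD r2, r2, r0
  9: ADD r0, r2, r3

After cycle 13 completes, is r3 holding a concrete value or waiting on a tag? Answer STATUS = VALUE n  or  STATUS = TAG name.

STATUS = TAG Mul1

c1: issue ADD r0<-Add1 | r0:Add1,r1:9,r2:8,r3:4
c2: issue MUL r0<-Mul1 | r0:Mul1,r1:9,r2:8,r3:4
c3: CDB Add1=16; issue MUL r0<-Mul2 | r0:Mul2,r1:9,r2:8,r3:4
c4: issue SUB r0<-Add1 | r0:Add1,r1:9,r2:8,r3:4
c5: issue SUB r2<-Add2 | r0:Add1,r1:9,r2:Add2,r3:4
c6: CDB Mul1=16; issue MUL r3<-Mul1 | r0:Add1,r1:9,r2:Add2,r3:Mul1
c7: CDB Mul2=36; stall | r0:Add1,r1:9,r2:Add2,r3:Mul1
c8: stall | r0:Add1,r1:9,r2:Add2,r3:Mul1
c9: CDB Add1=-28; issue SUB r2<-Add1 | r0:-28,r1:9,r2:Add1,r3:Mul1
c10: stall | r0:-28,r1:9,r2:Add1,r3:Mul1
c11: CDB Add1=-37; issue SUB r1<-Add1 | r0:-28,r1:Add1,r2:-37,r3:Mul1
c12: CDB Add2=-36; issue ADD r2<-Add2 | r0:-28,r1:Add1,r2:Add2,r3:Mul1
c13: CDB Add1=46; issue ADD r0<-Add1 | r0:Add1,r1:46,r2:Add2,r3:Mul1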